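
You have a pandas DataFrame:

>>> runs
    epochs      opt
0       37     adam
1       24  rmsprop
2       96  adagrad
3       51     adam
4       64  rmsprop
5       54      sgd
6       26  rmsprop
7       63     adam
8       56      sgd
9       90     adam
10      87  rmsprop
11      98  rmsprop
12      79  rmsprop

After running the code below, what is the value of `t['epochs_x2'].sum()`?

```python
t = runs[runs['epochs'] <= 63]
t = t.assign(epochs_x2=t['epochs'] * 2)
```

622

filter rows where epochs <= 63:
   epochs      opt
0      37     adam
1      24  rmsprop
3      51     adam
5      54      sgd
6      26  rmsprop
7      63     adam
8      56      sgd
add column epochs_x2 = t['epochs'] * 2:
   epochs      opt  epochs_x2
0      37     adam         74
1      24  rmsprop         48
3      51     adam        102
5      54      sgd        108
6      26  rmsprop         52
7      63     adam        126
8      56      sgd        112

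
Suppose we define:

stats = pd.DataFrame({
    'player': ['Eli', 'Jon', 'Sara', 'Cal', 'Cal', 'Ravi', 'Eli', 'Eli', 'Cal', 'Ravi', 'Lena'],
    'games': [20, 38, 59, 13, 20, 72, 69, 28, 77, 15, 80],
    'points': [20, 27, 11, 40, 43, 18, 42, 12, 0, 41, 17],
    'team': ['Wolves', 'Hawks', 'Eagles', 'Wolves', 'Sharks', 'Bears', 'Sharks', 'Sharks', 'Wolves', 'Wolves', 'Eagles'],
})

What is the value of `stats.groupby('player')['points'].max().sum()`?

181

group by player, max of points:
player
Cal     43
Eli     42
Jon     27
Lena    17
Ravi    41
Sara    11
Name: points, dtype: int64
Then the sum of the resulting series: 181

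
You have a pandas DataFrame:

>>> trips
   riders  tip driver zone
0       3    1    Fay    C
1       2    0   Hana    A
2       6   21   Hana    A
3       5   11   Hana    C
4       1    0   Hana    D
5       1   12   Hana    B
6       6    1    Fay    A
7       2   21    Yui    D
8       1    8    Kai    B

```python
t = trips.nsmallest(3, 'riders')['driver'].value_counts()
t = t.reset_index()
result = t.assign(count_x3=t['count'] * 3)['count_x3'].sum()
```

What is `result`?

take 3 rows with smallest riders:
   riders  tip driver zone
4       1    0   Hana    D
5       1   12   Hana    B
8       1    8    Kai    B
value_counts of driver:
driver
Hana    2
Kai     1
Name: count, dtype: int64
reset_index():
  driver  count
0   Hana      2
1    Kai      1
add column count_x3 = t['count'] * 3:
  driver  count  count_x3
0   Hana      2         6
1    Kai      1         3

9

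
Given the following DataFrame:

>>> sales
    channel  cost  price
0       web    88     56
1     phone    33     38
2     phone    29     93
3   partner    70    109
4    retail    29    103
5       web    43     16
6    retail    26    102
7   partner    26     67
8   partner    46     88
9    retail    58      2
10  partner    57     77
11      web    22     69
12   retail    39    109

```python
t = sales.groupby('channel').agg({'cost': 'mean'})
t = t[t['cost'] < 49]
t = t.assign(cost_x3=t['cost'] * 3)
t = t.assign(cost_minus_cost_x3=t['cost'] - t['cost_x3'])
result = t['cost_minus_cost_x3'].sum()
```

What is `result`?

-138.0

group by channel, mean of cost:
          cost
channel       
partner  49.75
phone    31.00
retail   38.00
web      51.00
filter rows where cost < 49:
         cost
channel      
phone    31.0
retail   38.0
add column cost_x3 = t['cost'] * 3:
         cost  cost_x3
channel               
phone    31.0     93.0
retail   38.0    114.0
add column cost_minus_cost_x3 = t['cost'] - t['cost_x3']:
         cost  cost_x3  cost_minus_cost_x3
channel                                   
phone    31.0     93.0               -62.0
retail   38.0    114.0               -76.0
So sum() = -138.0.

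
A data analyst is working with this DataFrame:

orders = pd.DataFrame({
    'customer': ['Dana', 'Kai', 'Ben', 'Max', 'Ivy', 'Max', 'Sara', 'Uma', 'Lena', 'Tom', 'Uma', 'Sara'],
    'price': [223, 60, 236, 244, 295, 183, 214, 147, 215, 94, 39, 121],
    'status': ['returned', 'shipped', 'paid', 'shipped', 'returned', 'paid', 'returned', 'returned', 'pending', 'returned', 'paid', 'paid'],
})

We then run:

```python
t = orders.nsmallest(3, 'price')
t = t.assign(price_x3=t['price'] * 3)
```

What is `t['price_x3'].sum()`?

579

take 3 rows with smallest price:
   customer  price    status
10      Uma     39      paid
1       Kai     60   shipped
9       Tom     94  returned
add column price_x3 = t['price'] * 3:
   customer  price    status  price_x3
10      Uma     39      paid       117
1       Kai     60   shipped       180
9       Tom     94  returned       282
Hence 579.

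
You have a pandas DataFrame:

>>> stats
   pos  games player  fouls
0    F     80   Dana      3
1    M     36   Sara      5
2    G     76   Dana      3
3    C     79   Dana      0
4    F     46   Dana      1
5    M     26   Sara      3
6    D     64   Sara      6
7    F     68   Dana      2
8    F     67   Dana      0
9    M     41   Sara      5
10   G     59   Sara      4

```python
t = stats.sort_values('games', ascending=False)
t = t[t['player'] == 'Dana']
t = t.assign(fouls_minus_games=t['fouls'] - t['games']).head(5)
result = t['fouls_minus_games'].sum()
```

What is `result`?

-362

sort by games descending:
   pos  games player  fouls
0    F     80   Dana      3
3    C     79   Dana      0
2    G     76   Dana      3
7    F     68   Dana      2
8    F     67   Dana      0
6    D     64   Sara      6
10   G     59   Sara      4
4    F     46   Dana      1
9    M     41   Sara      5
1    M     36   Sara      5
5    M     26   Sara      3
filter rows where player == 'Dana':
  pos  games player  fouls
0   F     80   Dana      3
3   C     79   Dana      0
2   G     76   Dana      3
7   F     68   Dana      2
8   F     67   Dana      0
4   F     46   Dana      1
add column fouls_minus_games = t['fouls'] - t['games']:
  pos  games player  fouls  fouls_minus_games
0   F     80   Dana      3                -77
3   C     79   Dana      0                -79
2   G     76   Dana      3                -73
7   F     68   Dana      2                -66
8   F     67   Dana      0                -67
4   F     46   Dana      1                -45
take first 5 rows:
  pos  games player  fouls  fouls_minus_games
0   F     80   Dana      3                -77
3   C     79   Dana      0                -79
2   G     76   Dana      3                -73
7   F     68   Dana      2                -66
8   F     67   Dana      0                -67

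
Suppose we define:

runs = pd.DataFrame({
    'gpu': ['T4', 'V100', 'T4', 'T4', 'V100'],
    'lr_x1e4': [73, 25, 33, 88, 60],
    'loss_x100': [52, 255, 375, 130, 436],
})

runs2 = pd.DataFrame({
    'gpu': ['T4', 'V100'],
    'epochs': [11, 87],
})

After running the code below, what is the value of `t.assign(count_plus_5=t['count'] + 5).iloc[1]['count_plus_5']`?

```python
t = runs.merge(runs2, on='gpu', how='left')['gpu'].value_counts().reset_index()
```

merge on 'gpu' (how='left') → 5 rows:
    gpu  lr_x1e4  loss_x100  epochs
0    T4       73         52      11
1  V100       25        255      87
2    T4       33        375      11
3    T4       88        130      11
4  V100       60        436      87
value_counts of gpu:
gpu
T4      3
V100    2
Name: count, dtype: int64
reset_index():
    gpu  count
0    T4      3
1  V100      2
add column count_plus_5 = t['count'] + 5:
    gpu  count  count_plus_5
0    T4      3             8
1  V100      2             7
Finally, value at position 1, column 'count_plus_5' = 7.

7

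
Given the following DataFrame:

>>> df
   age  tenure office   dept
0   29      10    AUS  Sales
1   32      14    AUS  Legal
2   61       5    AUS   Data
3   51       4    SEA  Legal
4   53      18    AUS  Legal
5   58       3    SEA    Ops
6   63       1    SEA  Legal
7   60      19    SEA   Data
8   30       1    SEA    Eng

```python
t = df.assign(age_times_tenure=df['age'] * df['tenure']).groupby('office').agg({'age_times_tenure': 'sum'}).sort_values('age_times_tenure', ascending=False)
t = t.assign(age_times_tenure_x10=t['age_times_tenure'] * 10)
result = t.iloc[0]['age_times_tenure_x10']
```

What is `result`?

19970

add column age_times_tenure = df['age'] * df['tenure']:
   age  tenure office   dept  age_times_tenure
0   29      10    AUS  Sales               290
1   32      14    AUS  Legal               448
2   61       5    AUS   Data               305
3   51       4    SEA  Legal               204
4   53      18    AUS  Legal               954
5   58       3    SEA    Ops               174
6   63       1    SEA  Legal                63
7   60      19    SEA   Data              1140
8   30       1    SEA    Eng                30
group by office, sum of age_times_tenure:
        age_times_tenure
office                  
AUS                 1997
SEA                 1611
sort by age_times_tenure descending:
        age_times_tenure
office                  
AUS                 1997
SEA                 1611
add column age_times_tenure_x10 = t['age_times_tenure'] * 10:
        age_times_tenure  age_times_tenure_x10
office                                        
AUS                 1997                 19970
SEA                 1611                 16110
value at position 0, column 'age_times_tenure_x10' → 19970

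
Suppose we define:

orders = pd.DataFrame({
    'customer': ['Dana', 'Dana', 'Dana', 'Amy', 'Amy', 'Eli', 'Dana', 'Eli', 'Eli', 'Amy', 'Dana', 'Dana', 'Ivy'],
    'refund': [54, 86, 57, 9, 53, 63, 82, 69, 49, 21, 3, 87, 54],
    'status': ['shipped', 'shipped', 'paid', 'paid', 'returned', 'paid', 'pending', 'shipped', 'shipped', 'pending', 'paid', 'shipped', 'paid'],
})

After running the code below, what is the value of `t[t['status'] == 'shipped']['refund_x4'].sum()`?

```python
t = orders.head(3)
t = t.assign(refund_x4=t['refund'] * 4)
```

take first 3 rows:
  customer  refund   status
0     Dana      54  shipped
1     Dana      86  shipped
2     Dana      57     paid
add column refund_x4 = t['refund'] * 4:
  customer  refund   status  refund_x4
0     Dana      54  shipped        216
1     Dana      86  shipped        344
2     Dana      57     paid        228
filter rows where status == 'shipped':
  customer  refund   status  refund_x4
0     Dana      54  shipped        216
1     Dana      86  shipped        344
Reading off the sum of column 'refund_x4', we get 560.

560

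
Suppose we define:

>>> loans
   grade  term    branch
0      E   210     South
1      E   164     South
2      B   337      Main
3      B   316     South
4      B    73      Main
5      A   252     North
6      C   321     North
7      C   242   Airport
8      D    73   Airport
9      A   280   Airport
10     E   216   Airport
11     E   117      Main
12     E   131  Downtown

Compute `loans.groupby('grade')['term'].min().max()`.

group by grade, min of term:
grade
A    252
B     73
C    242
D     73
E    117
Name: term, dtype: int64
max of the resulting series → 252

252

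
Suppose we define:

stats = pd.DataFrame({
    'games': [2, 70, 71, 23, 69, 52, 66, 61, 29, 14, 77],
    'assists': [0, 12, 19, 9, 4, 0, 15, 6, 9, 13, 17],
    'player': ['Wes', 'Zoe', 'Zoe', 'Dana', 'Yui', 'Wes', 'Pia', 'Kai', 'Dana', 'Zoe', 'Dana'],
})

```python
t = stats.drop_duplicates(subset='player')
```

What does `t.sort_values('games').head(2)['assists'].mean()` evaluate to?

4.5

drop duplicate player (keep=first):
   games  assists player
0      2        0    Wes
1     70       12    Zoe
3     23        9   Dana
4     69        4    Yui
6     66       15    Pia
7     61        6    Kai
sort by games:
   games  assists player
0      2        0    Wes
3     23        9   Dana
7     61        6    Kai
6     66       15    Pia
4     69        4    Yui
1     70       12    Zoe
take first 2 rows:
   games  assists player
0      2        0    Wes
3     23        9   Dana
Reading off the mean of column 'assists', we get 4.5.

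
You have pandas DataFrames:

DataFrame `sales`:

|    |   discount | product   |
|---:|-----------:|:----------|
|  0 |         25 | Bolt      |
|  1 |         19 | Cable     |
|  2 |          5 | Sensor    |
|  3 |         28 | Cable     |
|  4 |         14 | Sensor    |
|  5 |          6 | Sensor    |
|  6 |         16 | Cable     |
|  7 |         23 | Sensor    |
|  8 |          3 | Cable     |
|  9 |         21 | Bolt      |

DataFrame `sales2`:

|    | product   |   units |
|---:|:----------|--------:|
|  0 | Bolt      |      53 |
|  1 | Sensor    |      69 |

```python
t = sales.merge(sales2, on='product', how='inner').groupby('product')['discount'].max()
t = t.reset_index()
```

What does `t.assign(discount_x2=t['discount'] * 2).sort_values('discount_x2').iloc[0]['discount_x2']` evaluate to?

merge on 'product' (how='inner') → 6 rows:
   discount product  units
0        25    Bolt     53
1         5  Sensor     69
2        14  Sensor     69
3         6  Sensor     69
4        23  Sensor     69
5        21    Bolt     53
group by product, max of discount:
product
Bolt      25
Sensor    23
Name: discount, dtype: int64
reset_index():
  product  discount
0    Bolt        25
1  Sensor        23
add column discount_x2 = t['discount'] * 2:
  product  discount  discount_x2
0    Bolt        25           50
1  Sensor        23           46
sort by discount_x2:
  product  discount  discount_x2
1  Sensor        23           46
0    Bolt        25           50
Reading off the value at position 0, column 'discount_x2', we get 46.

46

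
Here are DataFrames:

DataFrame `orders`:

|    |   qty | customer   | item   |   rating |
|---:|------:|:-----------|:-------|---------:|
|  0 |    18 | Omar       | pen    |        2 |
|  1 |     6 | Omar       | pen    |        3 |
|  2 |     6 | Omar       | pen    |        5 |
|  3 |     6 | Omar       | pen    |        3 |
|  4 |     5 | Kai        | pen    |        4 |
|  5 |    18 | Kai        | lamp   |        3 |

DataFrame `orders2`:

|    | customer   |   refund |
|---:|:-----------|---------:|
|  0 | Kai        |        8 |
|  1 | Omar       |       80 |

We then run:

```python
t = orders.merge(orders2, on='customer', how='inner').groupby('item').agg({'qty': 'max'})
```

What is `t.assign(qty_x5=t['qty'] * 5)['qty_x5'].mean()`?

90.0

merge on 'customer' (how='inner') → 6 rows:
   qty customer  item  rating  refund
0   18     Omar   pen       2      80
1    6     Omar   pen       3      80
2    6     Omar   pen       5      80
3    6     Omar   pen       3      80
4    5      Kai   pen       4       8
5   18      Kai  lamp       3       8
group by item, max of qty:
      qty
item     
lamp   18
pen    18
add column qty_x5 = t['qty'] * 5:
      qty  qty_x5
item             
lamp   18      90
pen    18      90
So mean() = 90.0.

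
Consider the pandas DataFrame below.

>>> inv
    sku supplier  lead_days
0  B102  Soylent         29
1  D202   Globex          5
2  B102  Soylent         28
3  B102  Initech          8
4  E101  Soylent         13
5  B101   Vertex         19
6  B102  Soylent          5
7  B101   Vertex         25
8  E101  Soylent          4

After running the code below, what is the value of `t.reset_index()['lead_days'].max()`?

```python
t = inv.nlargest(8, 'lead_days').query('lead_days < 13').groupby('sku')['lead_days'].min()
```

take 8 rows with largest lead_days:
    sku supplier  lead_days
0  B102  Soylent         29
2  B102  Soylent         28
7  B101   Vertex         25
5  B101   Vertex         19
4  E101  Soylent         13
3  B102  Initech          8
1  D202   Globex          5
6  B102  Soylent          5
filter rows where lead_days < 13:
    sku supplier  lead_days
3  B102  Initech          8
1  D202   Globex          5
6  B102  Soylent          5
group by sku, min of lead_days:
sku
B102    5
D202    5
Name: lead_days, dtype: int64
reset_index():
    sku  lead_days
0  B102          5
1  D202          5

5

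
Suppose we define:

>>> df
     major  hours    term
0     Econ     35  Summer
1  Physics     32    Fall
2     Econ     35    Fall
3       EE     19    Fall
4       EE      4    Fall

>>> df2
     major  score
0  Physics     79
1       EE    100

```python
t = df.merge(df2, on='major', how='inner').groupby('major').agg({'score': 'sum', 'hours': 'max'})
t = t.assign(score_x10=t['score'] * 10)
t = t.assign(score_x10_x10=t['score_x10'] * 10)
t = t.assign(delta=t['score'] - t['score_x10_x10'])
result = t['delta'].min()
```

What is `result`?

merge on 'major' (how='inner') → 3 rows:
     major  hours  term  score
0  Physics     32  Fall     79
1       EE     19  Fall    100
2       EE      4  Fall    100
group by major: sum(score), max(hours):
         score  hours
major                
EE         200     19
Physics     79     32
add column score_x10 = t['score'] * 10:
         score  hours  score_x10
major                           
EE         200     19       2000
Physics     79     32        790
add column score_x10_x10 = t['score_x10'] * 10:
         score  hours  score_x10  score_x10_x10
major                                          
EE         200     19       2000          20000
Physics     79     32        790           7900
add column delta = t['score'] - t['score_x10_x10']:
         score  hours  score_x10  score_x10_x10  delta
major                                                 
EE         200     19       2000          20000 -19800
Physics     79     32        790           7900  -7821

-19800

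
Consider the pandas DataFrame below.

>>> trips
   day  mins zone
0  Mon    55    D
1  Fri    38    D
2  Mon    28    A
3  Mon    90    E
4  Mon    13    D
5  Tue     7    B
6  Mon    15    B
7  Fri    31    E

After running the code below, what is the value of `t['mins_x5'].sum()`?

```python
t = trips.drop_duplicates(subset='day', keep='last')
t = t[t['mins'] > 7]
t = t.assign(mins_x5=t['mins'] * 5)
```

drop duplicate day (keep=last):
   day  mins zone
5  Tue     7    B
6  Mon    15    B
7  Fri    31    E
filter rows where mins > 7:
   day  mins zone
6  Mon    15    B
7  Fri    31    E
add column mins_x5 = t['mins'] * 5:
   day  mins zone  mins_x5
6  Mon    15    B       75
7  Fri    31    E      155

230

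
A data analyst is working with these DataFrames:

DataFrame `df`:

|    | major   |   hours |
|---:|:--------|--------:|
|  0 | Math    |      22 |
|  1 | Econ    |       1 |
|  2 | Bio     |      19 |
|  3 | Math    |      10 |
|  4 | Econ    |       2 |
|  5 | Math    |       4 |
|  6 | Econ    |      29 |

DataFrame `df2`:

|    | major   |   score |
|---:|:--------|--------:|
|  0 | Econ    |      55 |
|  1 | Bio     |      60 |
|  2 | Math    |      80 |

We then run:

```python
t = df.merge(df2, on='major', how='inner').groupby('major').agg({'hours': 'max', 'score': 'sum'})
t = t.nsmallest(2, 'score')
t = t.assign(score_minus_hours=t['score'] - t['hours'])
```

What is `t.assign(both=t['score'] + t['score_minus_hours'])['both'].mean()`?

201.0

merge on 'major' (how='inner') → 7 rows:
  major  hours  score
0  Math     22     80
1  Econ      1     55
2   Bio     19     60
3  Math     10     80
4  Econ      2     55
5  Math      4     80
6  Econ     29     55
group by major: max(hours), sum(score):
       hours  score
major              
Bio       19     60
Econ      29    165
Math      22    240
take 2 rows with smallest score:
       hours  score
major              
Bio       19     60
Econ      29    165
add column score_minus_hours = t['score'] - t['hours']:
       hours  score  score_minus_hours
major                                 
Bio       19     60                 41
Econ      29    165                136
add column both = t['score'] + t['score_minus_hours']:
       hours  score  score_minus_hours  both
major                                       
Bio       19     60                 41   101
Econ      29    165                136   301
mean of column 'both' → 201.0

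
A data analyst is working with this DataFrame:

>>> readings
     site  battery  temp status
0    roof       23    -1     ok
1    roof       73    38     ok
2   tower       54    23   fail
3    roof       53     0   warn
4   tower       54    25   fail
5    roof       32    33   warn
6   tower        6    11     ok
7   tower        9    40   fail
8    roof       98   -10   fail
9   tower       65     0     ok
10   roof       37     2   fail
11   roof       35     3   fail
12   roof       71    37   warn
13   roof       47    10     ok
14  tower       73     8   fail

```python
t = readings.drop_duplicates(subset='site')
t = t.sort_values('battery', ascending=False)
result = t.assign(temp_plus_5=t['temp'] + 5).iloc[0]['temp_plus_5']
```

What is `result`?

drop duplicate site (keep=first):
    site  battery  temp status
0   roof       23    -1     ok
2  tower       54    23   fail
sort by battery descending:
    site  battery  temp status
2  tower       54    23   fail
0   roof       23    -1     ok
add column temp_plus_5 = t['temp'] + 5:
    site  battery  temp status  temp_plus_5
2  tower       54    23   fail           28
0   roof       23    -1     ok            4
The value at position 0, column 'temp_plus_5' is 28.

28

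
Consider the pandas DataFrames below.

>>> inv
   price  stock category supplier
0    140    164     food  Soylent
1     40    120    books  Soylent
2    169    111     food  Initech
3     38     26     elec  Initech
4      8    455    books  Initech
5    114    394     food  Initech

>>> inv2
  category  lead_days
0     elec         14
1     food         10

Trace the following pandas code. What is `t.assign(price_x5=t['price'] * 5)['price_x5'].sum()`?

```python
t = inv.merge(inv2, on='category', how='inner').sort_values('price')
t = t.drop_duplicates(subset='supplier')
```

890

merge on 'category' (how='inner') → 4 rows:
   price  stock category supplier  lead_days
0    140    164     food  Soylent         10
1    169    111     food  Initech         10
2     38     26     elec  Initech         14
3    114    394     food  Initech         10
sort by price:
   price  stock category supplier  lead_days
2     38     26     elec  Initech         14
3    114    394     food  Initech         10
0    140    164     food  Soylent         10
1    169    111     food  Initech         10
drop duplicate supplier (keep=first):
   price  stock category supplier  lead_days
2     38     26     elec  Initech         14
0    140    164     food  Soylent         10
add column price_x5 = t['price'] * 5:
   price  stock category supplier  lead_days  price_x5
2     38     26     elec  Initech         14       190
0    140    164     food  Soylent         10       700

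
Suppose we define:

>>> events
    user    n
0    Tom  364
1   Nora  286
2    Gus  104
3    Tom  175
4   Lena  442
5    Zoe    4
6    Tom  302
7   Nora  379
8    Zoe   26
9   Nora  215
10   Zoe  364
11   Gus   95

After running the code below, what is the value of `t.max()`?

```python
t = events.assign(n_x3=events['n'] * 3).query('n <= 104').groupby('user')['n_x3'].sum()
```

597

add column n_x3 = events['n'] * 3:
    user    n  n_x3
0    Tom  364  1092
1   Nora  286   858
2    Gus  104   312
3    Tom  175   525
4   Lena  442  1326
5    Zoe    4    12
6    Tom  302   906
7   Nora  379  1137
8    Zoe   26    78
9   Nora  215   645
10   Zoe  364  1092
11   Gus   95   285
filter rows where n <= 104:
   user    n  n_x3
2   Gus  104   312
5   Zoe    4    12
8   Zoe   26    78
11  Gus   95   285
group by user, sum of n_x3:
user
Gus    597
Zoe     90
Name: n_x3, dtype: int64
So max() = 597.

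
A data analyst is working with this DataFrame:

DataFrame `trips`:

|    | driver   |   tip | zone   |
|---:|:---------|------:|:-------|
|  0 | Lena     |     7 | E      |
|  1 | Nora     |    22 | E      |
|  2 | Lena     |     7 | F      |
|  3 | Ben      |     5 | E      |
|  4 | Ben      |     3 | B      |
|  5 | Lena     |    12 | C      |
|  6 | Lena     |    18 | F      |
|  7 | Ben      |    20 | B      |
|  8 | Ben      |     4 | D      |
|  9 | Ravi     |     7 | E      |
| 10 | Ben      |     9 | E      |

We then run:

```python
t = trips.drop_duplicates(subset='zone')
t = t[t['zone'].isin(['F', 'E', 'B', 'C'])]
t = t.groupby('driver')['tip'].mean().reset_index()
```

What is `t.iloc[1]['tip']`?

8.66666666667

drop duplicate zone (keep=first):
  driver  tip zone
0   Lena    7    E
2   Lena    7    F
4    Ben    3    B
5   Lena   12    C
8    Ben    4    D
filter rows where zone in ['F', 'E', 'B', 'C']:
  driver  tip zone
0   Lena    7    E
2   Lena    7    F
4    Ben    3    B
5   Lena   12    C
group by driver, mean of tip:
driver
Ben     3.000000
Lena    8.666667
Name: tip, dtype: float64
reset_index():
  driver       tip
0    Ben  3.000000
1   Lena  8.666667
The value at position 1, column 'tip' is 8.66666666667.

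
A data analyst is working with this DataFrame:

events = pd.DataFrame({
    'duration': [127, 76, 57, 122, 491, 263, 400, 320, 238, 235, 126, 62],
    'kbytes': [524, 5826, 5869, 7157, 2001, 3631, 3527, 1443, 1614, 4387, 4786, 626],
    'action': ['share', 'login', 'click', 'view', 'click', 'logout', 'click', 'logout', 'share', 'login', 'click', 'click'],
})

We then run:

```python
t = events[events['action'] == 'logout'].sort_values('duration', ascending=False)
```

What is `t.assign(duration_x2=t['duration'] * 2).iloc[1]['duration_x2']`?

526

filter rows where action == 'logout':
   duration  kbytes  action
5       263    3631  logout
7       320    1443  logout
sort by duration descending:
   duration  kbytes  action
7       320    1443  logout
5       263    3631  logout
add column duration_x2 = t['duration'] * 2:
   duration  kbytes  action  duration_x2
7       320    1443  logout          640
5       263    3631  logout          526
Finally, value at position 1, column 'duration_x2' = 526.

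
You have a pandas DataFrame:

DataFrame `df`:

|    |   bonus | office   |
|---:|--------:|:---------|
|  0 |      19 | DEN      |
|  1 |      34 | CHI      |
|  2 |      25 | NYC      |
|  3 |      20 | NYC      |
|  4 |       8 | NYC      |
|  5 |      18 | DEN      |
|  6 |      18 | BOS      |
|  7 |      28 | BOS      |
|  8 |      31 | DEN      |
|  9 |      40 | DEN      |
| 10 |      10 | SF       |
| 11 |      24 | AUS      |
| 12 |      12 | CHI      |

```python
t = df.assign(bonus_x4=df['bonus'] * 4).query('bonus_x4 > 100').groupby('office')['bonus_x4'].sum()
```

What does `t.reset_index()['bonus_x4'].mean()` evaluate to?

add column bonus_x4 = df['bonus'] * 4:
    bonus office  bonus_x4
0      19    DEN        76
1      34    CHI       136
2      25    NYC       100
3      20    NYC        80
4       8    NYC        32
5      18    DEN        72
6      18    BOS        72
7      28    BOS       112
8      31    DEN       124
9      40    DEN       160
10     10     SF        40
11     24    AUS        96
12     12    CHI        48
filter rows where bonus_x4 > 100:
   bonus office  bonus_x4
1     34    CHI       136
7     28    BOS       112
8     31    DEN       124
9     40    DEN       160
group by office, sum of bonus_x4:
office
BOS    112
CHI    136
DEN    284
Name: bonus_x4, dtype: int64
reset_index():
  office  bonus_x4
0    BOS       112
1    CHI       136
2    DEN       284

177.333333333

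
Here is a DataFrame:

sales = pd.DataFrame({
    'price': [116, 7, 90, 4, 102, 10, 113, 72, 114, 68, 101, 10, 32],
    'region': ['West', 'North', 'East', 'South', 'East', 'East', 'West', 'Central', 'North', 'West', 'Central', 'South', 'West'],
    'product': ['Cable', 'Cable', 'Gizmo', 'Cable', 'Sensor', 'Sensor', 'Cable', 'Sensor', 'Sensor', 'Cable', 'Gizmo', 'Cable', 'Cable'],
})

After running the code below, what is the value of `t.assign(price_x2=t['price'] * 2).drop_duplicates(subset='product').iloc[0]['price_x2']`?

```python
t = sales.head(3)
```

232

take first 3 rows:
   price region product
0    116   West   Cable
1      7  North   Cable
2     90   East   Gizmo
add column price_x2 = t['price'] * 2:
   price region product  price_x2
0    116   West   Cable       232
1      7  North   Cable        14
2     90   East   Gizmo       180
drop duplicate product (keep=first):
   price region product  price_x2
0    116   West   Cable       232
2     90   East   Gizmo       180
value at position 0, column 'price_x2' → 232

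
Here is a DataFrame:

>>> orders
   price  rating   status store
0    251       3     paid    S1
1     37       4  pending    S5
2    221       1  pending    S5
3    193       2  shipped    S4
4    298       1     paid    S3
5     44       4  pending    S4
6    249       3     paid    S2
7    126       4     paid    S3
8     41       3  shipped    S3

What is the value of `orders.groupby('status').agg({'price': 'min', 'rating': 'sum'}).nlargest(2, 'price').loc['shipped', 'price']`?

group by status: min(price), sum(rating):
         price  rating
status                
paid       126      11
pending     37       9
shipped     41       5
take 2 rows with largest price:
         price  rating
status                
paid       126      11
shipped     41       5

41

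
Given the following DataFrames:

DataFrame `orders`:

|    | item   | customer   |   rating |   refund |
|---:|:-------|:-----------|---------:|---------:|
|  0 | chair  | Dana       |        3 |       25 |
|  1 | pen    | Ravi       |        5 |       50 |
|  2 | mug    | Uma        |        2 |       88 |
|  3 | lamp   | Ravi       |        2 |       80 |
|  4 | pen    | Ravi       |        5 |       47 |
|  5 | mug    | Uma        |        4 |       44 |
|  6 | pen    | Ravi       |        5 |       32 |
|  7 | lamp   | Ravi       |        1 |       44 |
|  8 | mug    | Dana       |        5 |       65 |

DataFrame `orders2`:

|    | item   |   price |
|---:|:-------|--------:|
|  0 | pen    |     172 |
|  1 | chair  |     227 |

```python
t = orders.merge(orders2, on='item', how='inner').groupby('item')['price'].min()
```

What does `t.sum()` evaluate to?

merge on 'item' (how='inner') → 4 rows:
    item customer  rating  refund  price
0  chair     Dana       3      25    227
1    pen     Ravi       5      50    172
2    pen     Ravi       5      47    172
3    pen     Ravi       5      32    172
group by item, min of price:
item
chair    227
pen      172
Name: price, dtype: int64

399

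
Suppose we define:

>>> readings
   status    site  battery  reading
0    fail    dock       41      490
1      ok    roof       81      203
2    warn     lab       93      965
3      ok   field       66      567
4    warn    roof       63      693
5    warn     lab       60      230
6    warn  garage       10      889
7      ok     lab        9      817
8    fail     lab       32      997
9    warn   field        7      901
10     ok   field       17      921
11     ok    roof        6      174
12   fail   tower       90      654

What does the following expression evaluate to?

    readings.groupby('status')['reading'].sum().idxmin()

fail

group by status, sum of reading:
status
fail    2141
ok      2682
warn    3678
Name: reading, dtype: int64
Hence fail.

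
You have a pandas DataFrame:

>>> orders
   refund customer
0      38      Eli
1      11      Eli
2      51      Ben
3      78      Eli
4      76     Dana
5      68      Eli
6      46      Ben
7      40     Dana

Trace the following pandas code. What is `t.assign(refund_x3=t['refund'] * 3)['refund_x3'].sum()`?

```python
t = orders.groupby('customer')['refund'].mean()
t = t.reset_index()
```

group by customer, mean of refund:
customer
Ben     48.50
Dana    58.00
Eli     48.75
Name: refund, dtype: float64
reset_index():
  customer  refund
0      Ben   48.50
1     Dana   58.00
2      Eli   48.75
add column refund_x3 = t['refund'] * 3:
  customer  refund  refund_x3
0      Ben   48.50     145.50
1     Dana   58.00     174.00
2      Eli   48.75     146.25
Finally, sum of column 'refund_x3' = 465.75.

465.75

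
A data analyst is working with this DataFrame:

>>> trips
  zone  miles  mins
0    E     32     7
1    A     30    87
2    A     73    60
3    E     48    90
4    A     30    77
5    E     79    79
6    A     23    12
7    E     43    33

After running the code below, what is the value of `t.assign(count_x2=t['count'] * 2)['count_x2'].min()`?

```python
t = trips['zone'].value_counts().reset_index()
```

value_counts of zone:
zone
E    4
A    4
Name: count, dtype: int64
reset_index():
  zone  count
0    E      4
1    A      4
add column count_x2 = t['count'] * 2:
  zone  count  count_x2
0    E      4         8
1    A      4         8

8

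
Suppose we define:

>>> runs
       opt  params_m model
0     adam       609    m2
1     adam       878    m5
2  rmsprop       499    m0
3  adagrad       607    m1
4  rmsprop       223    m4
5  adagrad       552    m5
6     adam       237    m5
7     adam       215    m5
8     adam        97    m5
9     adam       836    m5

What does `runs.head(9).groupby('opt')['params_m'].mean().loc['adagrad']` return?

579.5

take first 9 rows:
       opt  params_m model
0     adam       609    m2
1     adam       878    m5
2  rmsprop       499    m0
3  adagrad       607    m1
4  rmsprop       223    m4
5  adagrad       552    m5
6     adam       237    m5
7     adam       215    m5
8     adam        97    m5
group by opt, mean of params_m:
opt
adagrad    579.5
adam       407.2
rmsprop    361.0
Name: params_m, dtype: float64
The value at index 'adagrad' is 579.5.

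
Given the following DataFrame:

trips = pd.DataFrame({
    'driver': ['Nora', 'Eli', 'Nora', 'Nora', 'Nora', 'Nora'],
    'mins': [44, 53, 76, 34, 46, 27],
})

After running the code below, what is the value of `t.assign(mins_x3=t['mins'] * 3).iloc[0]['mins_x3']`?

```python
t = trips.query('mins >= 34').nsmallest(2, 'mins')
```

102

filter rows where mins >= 34:
  driver  mins
0   Nora    44
1    Eli    53
2   Nora    76
3   Nora    34
4   Nora    46
take 2 rows with smallest mins:
  driver  mins
3   Nora    34
0   Nora    44
add column mins_x3 = t['mins'] * 3:
  driver  mins  mins_x3
3   Nora    34      102
0   Nora    44      132
Hence 102.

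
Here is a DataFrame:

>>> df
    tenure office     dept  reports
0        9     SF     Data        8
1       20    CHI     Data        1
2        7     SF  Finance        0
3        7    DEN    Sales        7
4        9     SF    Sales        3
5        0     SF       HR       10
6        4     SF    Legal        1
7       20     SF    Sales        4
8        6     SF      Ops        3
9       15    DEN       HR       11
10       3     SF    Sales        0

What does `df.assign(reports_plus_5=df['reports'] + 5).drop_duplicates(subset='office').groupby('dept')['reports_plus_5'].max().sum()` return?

25

add column reports_plus_5 = df['reports'] + 5:
    tenure office     dept  reports  reports_plus_5
0        9     SF     Data        8              13
1       20    CHI     Data        1               6
2        7     SF  Finance        0               5
3        7    DEN    Sales        7              12
4        9     SF    Sales        3               8
5        0     SF       HR       10              15
6        4     SF    Legal        1               6
7       20     SF    Sales        4               9
8        6     SF      Ops        3               8
9       15    DEN       HR       11              16
10       3     SF    Sales        0               5
drop duplicate office (keep=first):
   tenure office   dept  reports  reports_plus_5
0       9     SF   Data        8              13
1      20    CHI   Data        1               6
3       7    DEN  Sales        7              12
group by dept, max of reports_plus_5:
dept
Data     13
Sales    12
Name: reports_plus_5, dtype: int64
The sum of the resulting series is 25.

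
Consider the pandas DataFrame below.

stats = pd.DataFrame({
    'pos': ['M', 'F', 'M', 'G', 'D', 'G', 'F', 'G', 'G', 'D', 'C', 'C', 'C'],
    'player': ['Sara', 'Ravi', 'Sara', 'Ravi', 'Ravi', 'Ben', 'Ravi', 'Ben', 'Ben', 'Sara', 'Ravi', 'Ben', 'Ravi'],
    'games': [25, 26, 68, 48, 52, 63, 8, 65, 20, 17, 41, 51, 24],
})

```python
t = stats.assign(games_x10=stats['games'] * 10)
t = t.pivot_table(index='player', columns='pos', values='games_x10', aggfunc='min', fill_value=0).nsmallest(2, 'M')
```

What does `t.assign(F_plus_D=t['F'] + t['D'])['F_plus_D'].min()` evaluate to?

add column games_x10 = stats['games'] * 10:
   pos player  games  games_x10
0    M   Sara     25        250
1    F   Ravi     26        260
2    M   Sara     68        680
3    G   Ravi     48        480
4    D   Ravi     52        520
5    G    Ben     63        630
6    F   Ravi      8         80
7    G    Ben     65        650
8    G    Ben     20        200
9    D   Sara     17        170
10   C   Ravi     41        410
11   C    Ben     51        510
12   C   Ravi     24        240
pivot: rows=player, cols=pos, min(games_x10):
pos       C    D   F    G    M
player                        
Ben     510    0   0  200    0
Ravi    240  520  80  480    0
Sara      0  170   0    0  250
take 2 rows with smallest M:
pos       C    D   F    G  M
player                      
Ben     510    0   0  200  0
Ravi    240  520  80  480  0
add column F_plus_D = t['F'] + t['D']:
pos       C    D   F    G  M  F_plus_D
player                                
Ben     510    0   0  200  0         0
Ravi    240  520  80  480  0       600
min of column 'F_plus_D' → 0

0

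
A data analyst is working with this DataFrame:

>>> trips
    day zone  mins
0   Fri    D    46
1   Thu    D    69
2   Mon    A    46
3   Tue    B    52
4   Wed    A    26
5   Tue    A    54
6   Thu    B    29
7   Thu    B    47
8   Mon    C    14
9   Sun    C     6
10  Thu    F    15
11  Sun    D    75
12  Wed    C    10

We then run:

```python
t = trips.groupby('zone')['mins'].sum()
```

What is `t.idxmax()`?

group by zone, sum of mins:
zone
A    126
B    128
C     30
D    190
F     15
Name: mins, dtype: int64
Then the label with the largest value: D

D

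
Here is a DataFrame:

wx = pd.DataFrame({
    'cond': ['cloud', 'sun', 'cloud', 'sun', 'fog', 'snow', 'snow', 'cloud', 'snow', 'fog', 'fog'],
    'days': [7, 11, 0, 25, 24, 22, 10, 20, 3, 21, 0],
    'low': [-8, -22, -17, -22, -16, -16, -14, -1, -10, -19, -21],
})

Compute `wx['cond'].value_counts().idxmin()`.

value_counts of cond:
cond
cloud    3
fog      3
snow     3
sun      2
Name: count, dtype: int64
Reading off the label with the smallest value, we get sun.

sun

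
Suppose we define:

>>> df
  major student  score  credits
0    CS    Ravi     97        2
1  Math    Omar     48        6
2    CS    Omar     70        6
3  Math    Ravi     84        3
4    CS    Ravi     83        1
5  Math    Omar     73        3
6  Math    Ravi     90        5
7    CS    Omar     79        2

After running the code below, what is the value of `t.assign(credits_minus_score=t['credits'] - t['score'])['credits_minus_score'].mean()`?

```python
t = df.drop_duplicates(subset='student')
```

drop duplicate student (keep=first):
  major student  score  credits
0    CS    Ravi     97        2
1  Math    Omar     48        6
add column credits_minus_score = t['credits'] - t['score']:
  major student  score  credits  credits_minus_score
0    CS    Ravi     97        2                  -95
1  Math    Omar     48        6                  -42
Taking the mean of column 'credits_minus_score' gives -68.5.

-68.5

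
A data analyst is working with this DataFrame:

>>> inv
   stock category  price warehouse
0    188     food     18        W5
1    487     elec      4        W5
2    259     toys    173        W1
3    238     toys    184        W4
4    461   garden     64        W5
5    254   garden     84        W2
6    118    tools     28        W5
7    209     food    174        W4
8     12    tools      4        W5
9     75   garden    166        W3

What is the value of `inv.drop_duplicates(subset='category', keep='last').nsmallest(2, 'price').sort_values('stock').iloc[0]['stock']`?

12

drop duplicate category (keep=last):
   stock category  price warehouse
1    487     elec      4        W5
3    238     toys    184        W4
7    209     food    174        W4
8     12    tools      4        W5
9     75   garden    166        W3
take 2 rows with smallest price:
   stock category  price warehouse
1    487     elec      4        W5
8     12    tools      4        W5
sort by stock:
   stock category  price warehouse
8     12    tools      4        W5
1    487     elec      4        W5
Finally, value at position 0, column 'stock' = 12.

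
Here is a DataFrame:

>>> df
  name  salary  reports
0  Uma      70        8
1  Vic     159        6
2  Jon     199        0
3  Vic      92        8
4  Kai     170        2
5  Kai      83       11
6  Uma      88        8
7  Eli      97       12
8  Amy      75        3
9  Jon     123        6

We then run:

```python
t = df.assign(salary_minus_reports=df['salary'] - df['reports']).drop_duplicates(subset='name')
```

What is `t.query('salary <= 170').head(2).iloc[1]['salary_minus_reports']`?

add column salary_minus_reports = df['salary'] - df['reports']:
  name  salary  reports  salary_minus_reports
0  Uma      70        8                    62
1  Vic     159        6                   153
2  Jon     199        0                   199
3  Vic      92        8                    84
4  Kai     170        2                   168
5  Kai      83       11                    72
6  Uma      88        8                    80
7  Eli      97       12                    85
8  Amy      75        3                    72
9  Jon     123        6                   117
drop duplicate name (keep=first):
  name  salary  reports  salary_minus_reports
0  Uma      70        8                    62
1  Vic     159        6                   153
2  Jon     199        0                   199
4  Kai     170        2                   168
7  Eli      97       12                    85
8  Amy      75        3                    72
filter rows where salary <= 170:
  name  salary  reports  salary_minus_reports
0  Uma      70        8                    62
1  Vic     159        6                   153
4  Kai     170        2                   168
7  Eli      97       12                    85
8  Amy      75        3                    72
take first 2 rows:
  name  salary  reports  salary_minus_reports
0  Uma      70        8                    62
1  Vic     159        6                   153

153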